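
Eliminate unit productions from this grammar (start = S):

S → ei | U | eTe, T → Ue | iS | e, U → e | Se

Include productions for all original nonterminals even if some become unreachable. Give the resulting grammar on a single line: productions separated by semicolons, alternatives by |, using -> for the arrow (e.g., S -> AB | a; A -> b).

S -> e | Se | ei | eTe; T -> e | Ue | iS; U -> e | Se

Unit productions: S->U.
Unit pairs (A ⇒* B via units): (S,U).
S: inherits non-unit rules of {S, U} → Se | e | eTe | ei.
T: inherits non-unit rules of {T} → Ue | e | iS.
U: inherits non-unit rules of {U} → Se | e.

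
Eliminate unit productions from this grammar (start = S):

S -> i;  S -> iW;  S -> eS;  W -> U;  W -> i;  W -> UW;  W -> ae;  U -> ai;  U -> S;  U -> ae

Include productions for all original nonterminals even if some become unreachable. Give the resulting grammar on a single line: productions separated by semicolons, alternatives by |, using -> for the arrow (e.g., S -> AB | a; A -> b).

Unit productions: U->S, W->U.
Unit pairs (A ⇒* B via units): (U,S), (W,S), (W,U).
S: inherits non-unit rules of {S} → eS | i | iW.
U: inherits non-unit rules of {S, U} → ae | ai | eS | i | iW.
W: inherits non-unit rules of {S, U, W} → UW | ae | ai | eS | i | iW.

S -> i | eS | iW; U -> i | ae | ai | eS | iW; W -> i | UW | ae | ai | eS | iW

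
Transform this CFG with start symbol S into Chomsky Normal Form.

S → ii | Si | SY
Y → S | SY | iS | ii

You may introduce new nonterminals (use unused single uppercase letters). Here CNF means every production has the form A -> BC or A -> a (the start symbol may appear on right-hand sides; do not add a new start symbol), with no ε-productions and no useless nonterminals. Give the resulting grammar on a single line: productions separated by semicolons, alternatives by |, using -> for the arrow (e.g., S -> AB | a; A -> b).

S -> AA | SA | SY; A -> i; Y -> AA | AS | SA | SY

No ε-productions.
After unit-elimination: S -> SY | Si | ii; Y -> SY | Si | iS | ii.
TERM: introduce A -> i and substitute in every rule of length ≥2.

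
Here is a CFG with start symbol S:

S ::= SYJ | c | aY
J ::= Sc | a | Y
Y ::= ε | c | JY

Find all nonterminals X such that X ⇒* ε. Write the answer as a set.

{J, Y}

Directly nullable (have an ε-rule): {Y}.
J is nullable via J -> Y (every symbol on the right is already known nullable).
Not nullable: S — each has a terminal in every rule's right-hand side or depends on a non-nullable symbol.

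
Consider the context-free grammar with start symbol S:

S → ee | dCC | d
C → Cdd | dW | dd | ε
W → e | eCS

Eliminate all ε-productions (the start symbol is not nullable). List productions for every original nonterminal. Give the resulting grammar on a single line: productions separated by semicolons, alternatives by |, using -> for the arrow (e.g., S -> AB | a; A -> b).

Nullable set: {C}.
S -> dCC: C, C nullable, giving d | dC | dCC.
Drop C -> ε.
C -> Cdd: C nullable, giving Cdd | dd.
W -> eCS: C nullable, giving eCS | eS.
Unchanged (no nullable symbols): S -> d; S -> ee; C -> dW; C -> dd; W -> e.

S -> d | dC | ee | dCC; C -> dW | dd | Cdd; W -> e | eS | eCS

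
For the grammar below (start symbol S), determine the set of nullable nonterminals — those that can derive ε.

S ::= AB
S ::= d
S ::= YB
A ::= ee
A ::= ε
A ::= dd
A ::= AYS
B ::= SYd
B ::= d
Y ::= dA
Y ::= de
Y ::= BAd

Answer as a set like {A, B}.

Directly nullable (have an ε-rule): {A}.
Not nullable: B, S, Y — each has a terminal in every rule's right-hand side or depends on a non-nullable symbol.

{A}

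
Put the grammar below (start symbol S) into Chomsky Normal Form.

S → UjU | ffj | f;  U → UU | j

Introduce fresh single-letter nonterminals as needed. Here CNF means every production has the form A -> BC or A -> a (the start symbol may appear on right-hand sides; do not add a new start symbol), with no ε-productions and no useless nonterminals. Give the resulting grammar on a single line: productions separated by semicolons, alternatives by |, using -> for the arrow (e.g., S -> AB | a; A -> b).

S -> f | BC | UD; A -> j; B -> f; C -> BA; D -> AU; U -> j | UU

No ε-productions.
No unit productions to eliminate.
TERM: introduce B -> f, A -> j and substitute in every rule of length ≥2.
BIN: S -> BBA becomes S -> BC, C -> BA; S -> UAU becomes S -> UD, D -> AU.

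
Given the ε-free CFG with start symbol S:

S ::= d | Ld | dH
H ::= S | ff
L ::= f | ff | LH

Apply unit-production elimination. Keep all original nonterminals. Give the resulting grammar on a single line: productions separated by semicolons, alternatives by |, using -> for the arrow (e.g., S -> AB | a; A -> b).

Unit productions: H->S.
Unit pairs (A ⇒* B via units): (H,S).
S: inherits non-unit rules of {S} → Ld | d | dH.
H: inherits non-unit rules of {H, S} → Ld | d | dH | ff.
L: inherits non-unit rules of {L} → LH | f | ff.

S -> d | Ld | dH; H -> d | Ld | dH | ff; L -> f | LH | ff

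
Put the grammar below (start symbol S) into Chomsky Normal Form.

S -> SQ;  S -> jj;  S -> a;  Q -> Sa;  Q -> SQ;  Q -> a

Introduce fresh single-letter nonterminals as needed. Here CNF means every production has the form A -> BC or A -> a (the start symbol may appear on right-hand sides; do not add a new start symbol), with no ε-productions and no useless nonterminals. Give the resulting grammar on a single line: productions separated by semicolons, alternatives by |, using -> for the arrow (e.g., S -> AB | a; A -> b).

S -> a | BB | SQ; A -> a; B -> j; Q -> a | SA | SQ

No ε-productions.
No unit productions to eliminate.
TERM: introduce A -> a, B -> j and substitute in every rule of length ≥2.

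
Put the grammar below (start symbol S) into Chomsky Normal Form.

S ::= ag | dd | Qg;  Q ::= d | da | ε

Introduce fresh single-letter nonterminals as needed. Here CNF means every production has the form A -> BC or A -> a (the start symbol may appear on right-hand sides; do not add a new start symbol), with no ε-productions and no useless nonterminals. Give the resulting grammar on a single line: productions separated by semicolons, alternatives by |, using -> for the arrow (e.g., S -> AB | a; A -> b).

S -> g | AA | BC | QC; A -> d; B -> a; C -> g; Q -> d | AB

Nullable: {Q}; after ε-elimination: S -> g | Qg | ag | dd; Q -> d | da.
No unit productions to eliminate.
TERM: introduce B -> a, A -> d, C -> g and substitute in every rule of length ≥2.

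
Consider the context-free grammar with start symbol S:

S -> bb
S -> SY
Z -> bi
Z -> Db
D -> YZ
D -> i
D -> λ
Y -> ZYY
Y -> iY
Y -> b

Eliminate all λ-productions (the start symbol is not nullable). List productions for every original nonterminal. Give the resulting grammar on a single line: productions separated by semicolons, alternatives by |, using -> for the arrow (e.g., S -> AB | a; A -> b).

S -> SY | bb; D -> i | YZ; Y -> b | iY | ZYY; Z -> b | Db | bi

Nullable set: {D}.
Drop D -> λ.
Z -> Db: D nullable, giving Db | b.
Unchanged (no nullable symbols): S -> SY; S -> bb; D -> YZ; D -> i; Y -> ZYY; Y -> b; Y -> iY; Z -> bi.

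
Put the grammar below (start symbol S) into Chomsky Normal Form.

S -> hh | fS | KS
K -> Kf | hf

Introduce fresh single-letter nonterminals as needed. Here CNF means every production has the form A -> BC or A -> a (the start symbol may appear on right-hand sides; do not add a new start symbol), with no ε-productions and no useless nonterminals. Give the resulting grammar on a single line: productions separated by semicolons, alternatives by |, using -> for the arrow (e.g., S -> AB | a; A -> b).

No ε-productions.
No unit productions to eliminate.
TERM: introduce A -> f, B -> h and substitute in every rule of length ≥2.

S -> AS | BB | KS; A -> f; B -> h; K -> BA | KA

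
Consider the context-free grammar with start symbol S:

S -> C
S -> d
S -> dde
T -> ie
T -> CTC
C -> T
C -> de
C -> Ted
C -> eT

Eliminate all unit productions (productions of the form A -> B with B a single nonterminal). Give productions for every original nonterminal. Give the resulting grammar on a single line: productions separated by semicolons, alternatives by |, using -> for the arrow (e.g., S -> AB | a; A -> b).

Unit productions: C->T, S->C.
Unit pairs (A ⇒* B via units): (C,T), (S,C), (S,T).
S: inherits non-unit rules of {C, S, T} → CTC | Ted | d | dde | de | eT | ie.
C: inherits non-unit rules of {C, T} → CTC | Ted | de | eT | ie.
T: inherits non-unit rules of {T} → CTC | ie.

S -> d | de | eT | ie | CTC | Ted | dde; C -> de | eT | ie | CTC | Ted; T -> ie | CTC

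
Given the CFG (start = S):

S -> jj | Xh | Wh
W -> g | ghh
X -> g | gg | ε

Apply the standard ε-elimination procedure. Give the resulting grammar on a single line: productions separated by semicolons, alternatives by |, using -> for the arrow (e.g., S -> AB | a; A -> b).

Nullable set: {X}.
S -> Xh: X nullable, giving Xh | h.
Drop X -> ε.
Unchanged (no nullable symbols): S -> Wh; S -> jj; W -> g; W -> ghh; X -> g; X -> gg.

S -> h | Wh | Xh | jj; W -> g | ghh; X -> g | gg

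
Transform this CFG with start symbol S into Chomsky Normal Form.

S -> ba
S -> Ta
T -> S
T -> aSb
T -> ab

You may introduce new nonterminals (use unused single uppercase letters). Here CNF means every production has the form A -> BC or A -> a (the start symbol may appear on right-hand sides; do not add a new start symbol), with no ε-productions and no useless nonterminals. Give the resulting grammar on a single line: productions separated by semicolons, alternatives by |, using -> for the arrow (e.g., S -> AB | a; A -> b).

S -> BA | TA; A -> a; B -> b; C -> SB; T -> AB | AC | BA | TA

No ε-productions.
After unit-elimination: S -> Ta | ba; T -> Ta | ab | ba | aSb.
TERM: introduce A -> a, B -> b and substitute in every rule of length ≥2.
BIN: T -> ASB becomes T -> AC, C -> SB.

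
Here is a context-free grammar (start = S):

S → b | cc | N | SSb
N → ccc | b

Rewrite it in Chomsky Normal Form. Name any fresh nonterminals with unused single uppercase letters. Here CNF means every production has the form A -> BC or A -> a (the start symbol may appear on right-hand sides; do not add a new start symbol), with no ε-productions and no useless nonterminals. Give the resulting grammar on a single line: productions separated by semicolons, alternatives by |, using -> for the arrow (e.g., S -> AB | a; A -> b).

No ε-productions.
After unit-elimination: S -> b | cc | SSb | ccc; N -> b | ccc.
TERM: introduce B -> b, A -> c and substitute in every rule of length ≥2.
BIN: N -> AAA becomes N -> AC, C -> AA; S -> AAA becomes S -> AD, D -> AA; S -> SSB becomes S -> SE, E -> SB.
Drop unreachable/unproductive: N.

S -> b | AA | AD | SE; A -> c; B -> b; D -> AA; E -> SB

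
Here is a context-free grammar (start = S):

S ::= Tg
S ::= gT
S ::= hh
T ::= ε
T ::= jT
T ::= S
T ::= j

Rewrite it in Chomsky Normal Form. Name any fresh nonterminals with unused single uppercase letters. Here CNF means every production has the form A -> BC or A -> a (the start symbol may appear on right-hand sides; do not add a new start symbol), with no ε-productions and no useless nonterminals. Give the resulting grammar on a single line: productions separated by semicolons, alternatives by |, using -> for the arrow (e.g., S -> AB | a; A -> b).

Nullable: {T}; after ε-elimination: S -> g | Tg | gT | hh; T -> S | j | jT.
After unit-elimination: S -> g | Tg | gT | hh; T -> g | j | Tg | gT | hh | jT.
TERM: introduce A -> g, B -> h, C -> j and substitute in every rule of length ≥2.

S -> g | AT | BB | TA; A -> g; B -> h; C -> j; T -> g | j | AT | BB | CT | TA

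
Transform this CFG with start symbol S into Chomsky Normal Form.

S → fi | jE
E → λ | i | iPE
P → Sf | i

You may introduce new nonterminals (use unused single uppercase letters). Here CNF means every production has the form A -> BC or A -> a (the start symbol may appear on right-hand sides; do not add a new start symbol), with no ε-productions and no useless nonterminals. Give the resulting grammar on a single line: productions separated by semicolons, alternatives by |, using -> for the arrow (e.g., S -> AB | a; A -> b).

S -> j | BA | CE; A -> i; B -> f; C -> j; D -> PE; E -> i | AD | AP; P -> i | SB

Nullable: {E}; after ε-elimination: S -> j | fi | jE; E -> i | iP | iPE; P -> i | Sf.
No unit productions to eliminate.
TERM: introduce B -> f, A -> i, C -> j and substitute in every rule of length ≥2.
BIN: E -> APE becomes E -> AD, D -> PE.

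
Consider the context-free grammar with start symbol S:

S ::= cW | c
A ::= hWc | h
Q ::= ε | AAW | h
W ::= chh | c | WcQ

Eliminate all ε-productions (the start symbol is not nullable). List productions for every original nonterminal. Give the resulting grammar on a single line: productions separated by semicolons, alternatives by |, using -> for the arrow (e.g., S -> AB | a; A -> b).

S -> c | cW; A -> h | hWc; Q -> h | AAW; W -> c | Wc | WcQ | chh

Nullable set: {Q}.
Drop Q -> ε.
W -> WcQ: Q nullable, giving Wc | WcQ.
Unchanged (no nullable symbols): S -> c; S -> cW; A -> h; A -> hWc; Q -> AAW; Q -> h; W -> c; W -> chh.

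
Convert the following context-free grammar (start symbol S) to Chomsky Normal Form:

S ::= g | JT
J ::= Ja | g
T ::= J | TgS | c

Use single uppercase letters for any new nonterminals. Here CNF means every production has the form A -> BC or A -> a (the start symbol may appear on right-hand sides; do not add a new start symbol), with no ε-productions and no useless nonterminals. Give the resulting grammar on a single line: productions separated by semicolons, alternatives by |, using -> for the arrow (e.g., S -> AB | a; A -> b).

S -> g | JT; A -> a; B -> g; C -> BS; J -> g | JA; T -> c | g | JA | TC

No ε-productions.
After unit-elimination: S -> g | JT; J -> g | Ja; T -> c | g | Ja | TgS.
TERM: introduce A -> a, B -> g and substitute in every rule of length ≥2.
BIN: T -> TBS becomes T -> TC, C -> BS.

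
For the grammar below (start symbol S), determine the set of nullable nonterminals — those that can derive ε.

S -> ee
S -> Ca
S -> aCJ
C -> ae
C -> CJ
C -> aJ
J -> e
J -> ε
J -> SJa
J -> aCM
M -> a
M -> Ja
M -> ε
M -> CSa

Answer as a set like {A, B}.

{J, M}

Directly nullable (have an ε-rule): {J, M}.
Not nullable: C, S — each has a terminal in every rule's right-hand side or depends on a non-nullable symbol.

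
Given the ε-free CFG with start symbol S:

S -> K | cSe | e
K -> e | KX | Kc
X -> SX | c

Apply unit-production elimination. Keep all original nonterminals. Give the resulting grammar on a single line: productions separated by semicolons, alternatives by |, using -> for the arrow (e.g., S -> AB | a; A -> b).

S -> e | KX | Kc | cSe; K -> e | KX | Kc; X -> c | SX

Unit productions: S->K.
Unit pairs (A ⇒* B via units): (S,K).
S: inherits non-unit rules of {K, S} → KX | Kc | cSe | e.
K: inherits non-unit rules of {K} → KX | Kc | e.
X: inherits non-unit rules of {X} → SX | c.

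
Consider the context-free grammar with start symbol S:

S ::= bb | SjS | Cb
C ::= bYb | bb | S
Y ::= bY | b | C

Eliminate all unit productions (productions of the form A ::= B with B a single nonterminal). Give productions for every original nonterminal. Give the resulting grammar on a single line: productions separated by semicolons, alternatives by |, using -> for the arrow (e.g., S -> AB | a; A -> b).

Unit productions: C->S, Y->C.
Unit pairs (A ⇒* B via units): (C,S), (Y,C), (Y,S).
S: inherits non-unit rules of {S} → Cb | SjS | bb.
C: inherits non-unit rules of {C, S} → Cb | SjS | bYb | bb.
Y: inherits non-unit rules of {C, S, Y} → Cb | SjS | b | bY | bYb | bb.

S -> Cb | bb | SjS; C -> Cb | bb | SjS | bYb; Y -> b | Cb | bY | bb | SjS | bYb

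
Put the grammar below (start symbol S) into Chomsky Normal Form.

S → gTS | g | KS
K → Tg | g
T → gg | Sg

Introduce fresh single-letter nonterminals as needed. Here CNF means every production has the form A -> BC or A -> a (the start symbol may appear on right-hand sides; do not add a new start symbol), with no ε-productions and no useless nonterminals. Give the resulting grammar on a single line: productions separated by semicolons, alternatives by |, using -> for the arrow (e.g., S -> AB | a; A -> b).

No ε-productions.
No unit productions to eliminate.
TERM: introduce A -> g and substitute in every rule of length ≥2.
BIN: S -> ATS becomes S -> AB, B -> TS.

S -> g | AB | KS; A -> g; B -> TS; K -> g | TA; T -> AA | SA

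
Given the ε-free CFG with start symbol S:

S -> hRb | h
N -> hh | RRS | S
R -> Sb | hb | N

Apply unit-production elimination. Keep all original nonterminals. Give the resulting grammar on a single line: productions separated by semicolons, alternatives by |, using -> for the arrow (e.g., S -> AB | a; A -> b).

Unit productions: N->S, R->N.
Unit pairs (A ⇒* B via units): (N,S), (R,N), (R,S).
S: inherits non-unit rules of {S} → h | hRb.
N: inherits non-unit rules of {N, S} → RRS | h | hRb | hh.
R: inherits non-unit rules of {N, R, S} → RRS | Sb | h | hRb | hb | hh.

S -> h | hRb; N -> h | hh | RRS | hRb; R -> h | Sb | hb | hh | RRS | hRb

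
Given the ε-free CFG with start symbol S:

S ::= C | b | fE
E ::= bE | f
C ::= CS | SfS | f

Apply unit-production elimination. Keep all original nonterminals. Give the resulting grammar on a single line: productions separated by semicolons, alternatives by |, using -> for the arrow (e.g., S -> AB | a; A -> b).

Unit productions: S->C.
Unit pairs (A ⇒* B via units): (S,C).
S: inherits non-unit rules of {C, S} → CS | SfS | b | f | fE.
C: inherits non-unit rules of {C} → CS | SfS | f.
E: inherits non-unit rules of {E} → bE | f.

S -> b | f | CS | fE | SfS; C -> f | CS | SfS; E -> f | bE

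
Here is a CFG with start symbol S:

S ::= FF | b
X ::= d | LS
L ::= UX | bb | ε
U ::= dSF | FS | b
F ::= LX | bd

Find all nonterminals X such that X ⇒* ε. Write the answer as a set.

Directly nullable (have an ε-rule): {L}.
Not nullable: F, S, U, X — each has a terminal in every rule's right-hand side or depends on a non-nullable symbol.

{L}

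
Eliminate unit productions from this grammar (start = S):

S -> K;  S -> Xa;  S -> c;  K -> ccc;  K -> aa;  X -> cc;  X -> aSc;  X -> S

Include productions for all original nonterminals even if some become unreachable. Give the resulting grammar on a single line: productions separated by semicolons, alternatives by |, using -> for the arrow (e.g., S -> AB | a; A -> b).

S -> c | Xa | aa | ccc; K -> aa | ccc; X -> c | Xa | aa | cc | aSc | ccc

Unit productions: S->K, X->S.
Unit pairs (A ⇒* B via units): (S,K), (X,K), (X,S).
S: inherits non-unit rules of {K, S} → Xa | aa | c | ccc.
K: inherits non-unit rules of {K} → aa | ccc.
X: inherits non-unit rules of {K, S, X} → Xa | aSc | aa | c | cc | ccc.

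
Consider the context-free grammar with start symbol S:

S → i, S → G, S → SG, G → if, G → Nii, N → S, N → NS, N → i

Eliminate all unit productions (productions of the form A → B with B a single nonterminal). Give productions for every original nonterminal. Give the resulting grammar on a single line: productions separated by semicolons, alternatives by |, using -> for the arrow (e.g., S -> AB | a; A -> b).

Unit productions: N->S, S->G.
Unit pairs (A ⇒* B via units): (N,G), (N,S), (S,G).
S: inherits non-unit rules of {G, S} → Nii | SG | i | if.
G: inherits non-unit rules of {G} → Nii | if.
N: inherits non-unit rules of {G, N, S} → NS | Nii | SG | i | if.

S -> i | SG | if | Nii; G -> if | Nii; N -> i | NS | SG | if | Nii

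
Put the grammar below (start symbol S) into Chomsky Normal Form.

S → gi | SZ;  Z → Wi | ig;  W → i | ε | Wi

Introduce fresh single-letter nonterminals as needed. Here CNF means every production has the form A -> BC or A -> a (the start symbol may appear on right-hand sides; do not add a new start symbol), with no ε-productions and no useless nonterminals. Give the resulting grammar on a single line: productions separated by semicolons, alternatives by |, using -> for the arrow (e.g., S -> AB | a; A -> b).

Nullable: {W}; after ε-elimination: S -> SZ | gi; W -> i | Wi; Z -> i | Wi | ig.
No unit productions to eliminate.
TERM: introduce A -> g, B -> i and substitute in every rule of length ≥2.

S -> AB | SZ; A -> g; B -> i; W -> i | WB; Z -> i | BA | WB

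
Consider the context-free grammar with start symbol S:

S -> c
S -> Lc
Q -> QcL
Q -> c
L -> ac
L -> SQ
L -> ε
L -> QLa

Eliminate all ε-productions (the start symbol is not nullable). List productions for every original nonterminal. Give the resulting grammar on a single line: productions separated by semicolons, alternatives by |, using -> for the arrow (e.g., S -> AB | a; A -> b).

Nullable set: {L}.
S -> Lc: L nullable, giving Lc | c.
Drop L -> ε.
L -> QLa: L nullable, giving QLa | Qa.
Q -> QcL: L nullable, giving Qc | QcL.
Unchanged (no nullable symbols): S -> c; L -> SQ; L -> ac; Q -> c.

S -> c | Lc; L -> Qa | SQ | ac | QLa; Q -> c | Qc | QcL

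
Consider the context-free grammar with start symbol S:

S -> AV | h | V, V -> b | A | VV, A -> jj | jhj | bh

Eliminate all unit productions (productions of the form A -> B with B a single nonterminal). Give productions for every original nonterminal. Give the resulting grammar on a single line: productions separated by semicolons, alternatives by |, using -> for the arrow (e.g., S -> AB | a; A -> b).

S -> b | h | AV | VV | bh | jj | jhj; A -> bh | jj | jhj; V -> b | VV | bh | jj | jhj

Unit productions: S->V, V->A.
Unit pairs (A ⇒* B via units): (S,A), (S,V), (V,A).
S: inherits non-unit rules of {A, S, V} → AV | VV | b | bh | h | jhj | jj.
A: inherits non-unit rules of {A} → bh | jhj | jj.
V: inherits non-unit rules of {A, V} → VV | b | bh | jhj | jj.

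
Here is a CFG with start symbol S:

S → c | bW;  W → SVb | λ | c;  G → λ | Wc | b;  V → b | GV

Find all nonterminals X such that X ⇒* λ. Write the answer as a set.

{G, W}

Directly nullable (have an ε-rule): {G, W}.
Not nullable: S, V — each has a terminal in every rule's right-hand side or depends on a non-nullable symbol.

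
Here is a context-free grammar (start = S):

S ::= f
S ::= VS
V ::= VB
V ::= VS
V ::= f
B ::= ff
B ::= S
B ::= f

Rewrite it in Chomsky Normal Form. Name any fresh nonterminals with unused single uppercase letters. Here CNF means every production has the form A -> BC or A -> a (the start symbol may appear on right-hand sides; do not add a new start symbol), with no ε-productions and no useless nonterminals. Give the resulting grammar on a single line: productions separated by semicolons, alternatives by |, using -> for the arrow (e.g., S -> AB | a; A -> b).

S -> f | VS; A -> f; B -> f | AA | VS; V -> f | VB | VS

No ε-productions.
After unit-elimination: S -> f | VS; B -> f | VS | ff; V -> f | VB | VS.
TERM: introduce A -> f and substitute in every rule of length ≥2.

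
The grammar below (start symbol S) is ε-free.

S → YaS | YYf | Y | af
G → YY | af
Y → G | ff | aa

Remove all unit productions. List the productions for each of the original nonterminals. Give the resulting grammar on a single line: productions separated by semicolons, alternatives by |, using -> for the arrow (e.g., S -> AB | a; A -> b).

S -> YY | aa | af | ff | YYf | YaS; G -> YY | af; Y -> YY | aa | af | ff

Unit productions: S->Y, Y->G.
Unit pairs (A ⇒* B via units): (S,G), (S,Y), (Y,G).
S: inherits non-unit rules of {G, S, Y} → YY | YYf | YaS | aa | af | ff.
G: inherits non-unit rules of {G} → YY | af.
Y: inherits non-unit rules of {G, Y} → YY | aa | af | ff.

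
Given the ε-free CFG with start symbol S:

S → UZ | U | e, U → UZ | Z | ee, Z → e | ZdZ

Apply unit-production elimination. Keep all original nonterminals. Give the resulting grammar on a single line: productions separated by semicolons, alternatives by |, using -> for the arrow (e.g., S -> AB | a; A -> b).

Unit productions: S->U, U->Z.
Unit pairs (A ⇒* B via units): (S,U), (S,Z), (U,Z).
S: inherits non-unit rules of {S, U, Z} → UZ | ZdZ | e | ee.
U: inherits non-unit rules of {U, Z} → UZ | ZdZ | e | ee.
Z: inherits non-unit rules of {Z} → ZdZ | e.

S -> e | UZ | ee | ZdZ; U -> e | UZ | ee | ZdZ; Z -> e | ZdZ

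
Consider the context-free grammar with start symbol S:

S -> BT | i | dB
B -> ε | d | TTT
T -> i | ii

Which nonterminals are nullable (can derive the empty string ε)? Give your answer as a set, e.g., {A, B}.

Directly nullable (have an ε-rule): {B}.
Not nullable: S, T — each has a terminal in every rule's right-hand side or depends on a non-nullable symbol.

{B}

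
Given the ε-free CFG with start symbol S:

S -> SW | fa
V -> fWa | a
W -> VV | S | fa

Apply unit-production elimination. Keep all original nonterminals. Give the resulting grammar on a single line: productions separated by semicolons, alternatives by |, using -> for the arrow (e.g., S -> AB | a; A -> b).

S -> SW | fa; V -> a | fWa; W -> SW | VV | fa

Unit productions: W->S.
Unit pairs (A ⇒* B via units): (W,S).
S: inherits non-unit rules of {S} → SW | fa.
V: inherits non-unit rules of {V} → a | fWa.
W: inherits non-unit rules of {S, W} → SW | VV | fa.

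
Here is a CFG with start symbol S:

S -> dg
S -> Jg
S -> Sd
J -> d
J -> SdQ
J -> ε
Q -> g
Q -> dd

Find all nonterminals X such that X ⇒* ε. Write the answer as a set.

Directly nullable (have an ε-rule): {J}.
Not nullable: Q, S — each has a terminal in every rule's right-hand side or depends on a non-nullable symbol.

{J}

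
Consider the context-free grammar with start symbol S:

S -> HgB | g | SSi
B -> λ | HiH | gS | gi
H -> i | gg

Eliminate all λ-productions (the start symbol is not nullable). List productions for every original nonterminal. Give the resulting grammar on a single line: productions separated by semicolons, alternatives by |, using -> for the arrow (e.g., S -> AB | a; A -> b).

Nullable set: {B}.
S -> HgB: B nullable, giving Hg | HgB.
Drop B -> λ.
Unchanged (no nullable symbols): S -> SSi; S -> g; B -> HiH; B -> gS; B -> gi; H -> gg; H -> i.

S -> g | Hg | HgB | SSi; B -> gS | gi | HiH; H -> i | gg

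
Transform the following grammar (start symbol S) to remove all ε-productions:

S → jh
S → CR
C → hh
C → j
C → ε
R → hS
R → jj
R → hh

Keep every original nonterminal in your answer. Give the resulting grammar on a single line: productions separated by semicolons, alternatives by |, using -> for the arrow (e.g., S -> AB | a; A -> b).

Nullable set: {C}.
S -> CR: C nullable, giving CR | R.
Drop C -> ε.
Unchanged (no nullable symbols): S -> jh; C -> hh; C -> j; R -> hS; R -> hh; R -> jj.

S -> R | CR | jh; C -> j | hh; R -> hS | hh | jj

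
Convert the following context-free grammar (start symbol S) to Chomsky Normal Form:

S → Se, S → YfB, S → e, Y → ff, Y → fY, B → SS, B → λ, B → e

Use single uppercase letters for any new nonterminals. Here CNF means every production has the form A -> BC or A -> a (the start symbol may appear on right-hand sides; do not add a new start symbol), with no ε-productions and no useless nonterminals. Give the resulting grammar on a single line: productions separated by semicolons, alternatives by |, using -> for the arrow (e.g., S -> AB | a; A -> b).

Nullable: {B}; after ε-elimination: S -> e | Se | Yf | YfB; B -> e | SS; Y -> fY | ff.
No unit productions to eliminate.
TERM: introduce A -> e, C -> f and substitute in every rule of length ≥2.
BIN: S -> YCB becomes S -> YD, D -> CB.

S -> e | SA | YC | YD; A -> e; B -> e | SS; C -> f; D -> CB; Y -> CC | CY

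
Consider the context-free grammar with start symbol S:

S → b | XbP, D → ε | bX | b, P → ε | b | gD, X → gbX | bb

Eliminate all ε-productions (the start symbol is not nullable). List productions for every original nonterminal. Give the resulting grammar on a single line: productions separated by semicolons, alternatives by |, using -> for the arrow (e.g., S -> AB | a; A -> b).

S -> b | Xb | XbP; D -> b | bX; P -> b | g | gD; X -> bb | gbX

Nullable set: {D, P}.
S -> XbP: P nullable, giving Xb | XbP.
Drop D -> ε.
Drop P -> ε.
P -> gD: D nullable, giving g | gD.
Unchanged (no nullable symbols): S -> b; D -> b; D -> bX; P -> b; X -> bb; X -> gbX.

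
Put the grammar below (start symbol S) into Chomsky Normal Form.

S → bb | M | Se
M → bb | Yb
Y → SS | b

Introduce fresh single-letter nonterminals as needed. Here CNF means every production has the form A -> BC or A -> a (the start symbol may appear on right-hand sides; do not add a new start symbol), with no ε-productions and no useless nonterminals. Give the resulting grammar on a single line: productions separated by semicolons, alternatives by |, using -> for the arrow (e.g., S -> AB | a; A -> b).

No ε-productions.
After unit-elimination: S -> Se | Yb | bb; M -> Yb | bb; Y -> b | SS.
TERM: introduce A -> b, B -> e and substitute in every rule of length ≥2.
Drop unreachable/unproductive: M.

S -> AA | SB | YA; A -> b; B -> e; Y -> b | SS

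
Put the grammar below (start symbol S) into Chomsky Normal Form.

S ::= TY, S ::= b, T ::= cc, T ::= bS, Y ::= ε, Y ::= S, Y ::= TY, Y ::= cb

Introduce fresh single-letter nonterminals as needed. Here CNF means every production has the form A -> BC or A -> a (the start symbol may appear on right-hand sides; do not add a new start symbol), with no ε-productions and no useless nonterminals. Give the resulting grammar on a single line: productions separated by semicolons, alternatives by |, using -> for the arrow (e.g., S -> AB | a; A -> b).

Nullable: {Y}; after ε-elimination: S -> T | b | TY; T -> bS | cc; Y -> S | T | TY | cb.
After unit-elimination: S -> b | TY | bS | cc; T -> bS | cc; Y -> b | TY | bS | cb | cc.
TERM: introduce A -> b, B -> c and substitute in every rule of length ≥2.

S -> b | AS | BB | TY; A -> b; B -> c; T -> AS | BB; Y -> b | AS | BA | BB | TY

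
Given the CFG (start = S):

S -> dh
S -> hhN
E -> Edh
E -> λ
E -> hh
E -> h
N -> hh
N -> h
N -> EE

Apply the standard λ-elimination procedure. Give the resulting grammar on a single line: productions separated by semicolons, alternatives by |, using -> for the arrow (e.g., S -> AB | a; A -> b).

S -> dh | hh | hhN; E -> h | dh | hh | Edh; N -> E | h | EE | hh

Nullable set: {E, N}.
S -> hhN: N nullable, giving hh | hhN.
Drop E -> λ.
E -> Edh: E nullable, giving Edh | dh.
N -> EE: E, E nullable, giving E | EE.
Unchanged (no nullable symbols): S -> dh; E -> h; E -> hh; N -> h; N -> hh.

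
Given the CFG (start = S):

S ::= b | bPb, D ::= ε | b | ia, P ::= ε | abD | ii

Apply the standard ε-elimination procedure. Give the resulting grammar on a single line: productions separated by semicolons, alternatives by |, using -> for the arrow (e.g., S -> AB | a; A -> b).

S -> b | bb | bPb; D -> b | ia; P -> ab | ii | abD

Nullable set: {D, P}.
S -> bPb: P nullable, giving bPb | bb.
Drop D -> ε.
Drop P -> ε.
P -> abD: D nullable, giving ab | abD.
Unchanged (no nullable symbols): S -> b; D -> b; D -> ia; P -> ii.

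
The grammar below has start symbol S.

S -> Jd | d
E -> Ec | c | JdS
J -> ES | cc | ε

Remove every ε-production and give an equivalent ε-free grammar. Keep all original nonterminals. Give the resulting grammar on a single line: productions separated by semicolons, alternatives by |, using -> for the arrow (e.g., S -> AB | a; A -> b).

S -> d | Jd; E -> c | Ec | dS | JdS; J -> ES | cc

Nullable set: {J}.
S -> Jd: J nullable, giving Jd | d.
E -> JdS: J nullable, giving JdS | dS.
Drop J -> ε.
Unchanged (no nullable symbols): S -> d; E -> Ec; E -> c; J -> ES; J -> cc.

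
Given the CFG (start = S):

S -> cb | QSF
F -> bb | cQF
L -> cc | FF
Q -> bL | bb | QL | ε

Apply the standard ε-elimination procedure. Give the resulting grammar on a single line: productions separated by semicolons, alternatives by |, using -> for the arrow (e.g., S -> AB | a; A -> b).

Nullable set: {Q}.
S -> QSF: Q nullable, giving QSF | SF.
F -> cQF: Q nullable, giving cF | cQF.
Drop Q -> ε.
Q -> QL: Q nullable, giving L | QL.
Unchanged (no nullable symbols): S -> cb; F -> bb; L -> FF; L -> cc; Q -> bL; Q -> bb.

S -> SF | cb | QSF; F -> bb | cF | cQF; L -> FF | cc; Q -> L | QL | bL | bb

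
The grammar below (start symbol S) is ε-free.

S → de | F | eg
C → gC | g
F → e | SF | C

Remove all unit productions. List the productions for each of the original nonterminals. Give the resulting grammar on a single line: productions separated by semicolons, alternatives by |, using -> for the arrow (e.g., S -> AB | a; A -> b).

S -> e | g | SF | de | eg | gC; C -> g | gC; F -> e | g | SF | gC

Unit productions: F->C, S->F.
Unit pairs (A ⇒* B via units): (F,C), (S,C), (S,F).
S: inherits non-unit rules of {C, F, S} → SF | de | e | eg | g | gC.
C: inherits non-unit rules of {C} → g | gC.
F: inherits non-unit rules of {C, F} → SF | e | g | gC.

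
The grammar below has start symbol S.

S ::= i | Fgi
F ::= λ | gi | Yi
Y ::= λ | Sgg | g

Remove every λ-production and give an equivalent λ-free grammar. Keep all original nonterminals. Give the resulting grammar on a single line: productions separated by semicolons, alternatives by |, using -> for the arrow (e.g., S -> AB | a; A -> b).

Nullable set: {F, Y}.
S -> Fgi: F nullable, giving Fgi | gi.
Drop F -> λ.
F -> Yi: Y nullable, giving Yi | i.
Drop Y -> λ.
Unchanged (no nullable symbols): S -> i; F -> gi; Y -> Sgg; Y -> g.

S -> i | gi | Fgi; F -> i | Yi | gi; Y -> g | Sgg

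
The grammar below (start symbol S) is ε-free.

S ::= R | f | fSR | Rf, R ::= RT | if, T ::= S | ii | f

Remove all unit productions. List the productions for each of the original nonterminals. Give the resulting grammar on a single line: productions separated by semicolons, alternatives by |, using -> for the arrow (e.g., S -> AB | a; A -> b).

Unit productions: S->R, T->S.
Unit pairs (A ⇒* B via units): (S,R), (T,R), (T,S).
S: inherits non-unit rules of {R, S} → RT | Rf | f | fSR | if.
R: inherits non-unit rules of {R} → RT | if.
T: inherits non-unit rules of {R, S, T} → RT | Rf | f | fSR | if | ii.

S -> f | RT | Rf | if | fSR; R -> RT | if; T -> f | RT | Rf | if | ii | fSR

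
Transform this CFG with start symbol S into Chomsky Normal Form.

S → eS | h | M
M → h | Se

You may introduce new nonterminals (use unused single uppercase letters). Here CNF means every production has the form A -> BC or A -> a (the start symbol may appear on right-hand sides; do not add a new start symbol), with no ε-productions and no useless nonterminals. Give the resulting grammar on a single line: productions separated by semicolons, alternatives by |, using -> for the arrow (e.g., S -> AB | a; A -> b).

S -> h | AS | SA; A -> e

No ε-productions.
After unit-elimination: S -> h | Se | eS; M -> h | Se.
TERM: introduce A -> e and substitute in every rule of length ≥2.
Drop unreachable/unproductive: M.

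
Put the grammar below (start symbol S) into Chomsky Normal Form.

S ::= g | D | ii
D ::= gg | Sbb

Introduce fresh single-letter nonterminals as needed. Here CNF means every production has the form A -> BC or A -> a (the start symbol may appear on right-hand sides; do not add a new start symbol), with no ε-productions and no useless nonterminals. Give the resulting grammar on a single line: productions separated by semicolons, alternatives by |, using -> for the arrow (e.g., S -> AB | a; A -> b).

No ε-productions.
After unit-elimination: S -> g | gg | ii | Sbb; D -> gg | Sbb.
TERM: introduce A -> b, B -> g, C -> i and substitute in every rule of length ≥2.
BIN: D -> SAA becomes D -> SE, E -> AA; S -> SAA becomes S -> SF, F -> AA.
Drop unreachable/unproductive: D.

S -> g | BB | CC | SF; A -> b; B -> g; C -> i; F -> AA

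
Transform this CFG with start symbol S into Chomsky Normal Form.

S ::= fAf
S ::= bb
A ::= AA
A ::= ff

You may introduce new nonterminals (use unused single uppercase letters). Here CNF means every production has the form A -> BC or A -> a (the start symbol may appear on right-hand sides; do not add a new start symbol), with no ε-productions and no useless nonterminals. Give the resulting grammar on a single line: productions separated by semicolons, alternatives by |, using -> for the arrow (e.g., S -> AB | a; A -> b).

No ε-productions.
No unit productions to eliminate.
TERM: introduce C -> b, B -> f and substitute in every rule of length ≥2.
BIN: S -> BAB becomes S -> BD, D -> AB.

S -> BD | CC; A -> AA | BB; B -> f; C -> b; D -> AB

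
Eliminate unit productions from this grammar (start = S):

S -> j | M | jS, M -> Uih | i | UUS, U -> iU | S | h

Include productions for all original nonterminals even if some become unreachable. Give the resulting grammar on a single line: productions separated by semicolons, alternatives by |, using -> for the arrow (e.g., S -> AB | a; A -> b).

Unit productions: S->M, U->S.
Unit pairs (A ⇒* B via units): (S,M), (U,M), (U,S).
S: inherits non-unit rules of {M, S} → UUS | Uih | i | j | jS.
M: inherits non-unit rules of {M} → UUS | Uih | i.
U: inherits non-unit rules of {M, S, U} → UUS | Uih | h | i | iU | j | jS.

S -> i | j | jS | UUS | Uih; M -> i | UUS | Uih; U -> h | i | j | iU | jS | UUS | Uih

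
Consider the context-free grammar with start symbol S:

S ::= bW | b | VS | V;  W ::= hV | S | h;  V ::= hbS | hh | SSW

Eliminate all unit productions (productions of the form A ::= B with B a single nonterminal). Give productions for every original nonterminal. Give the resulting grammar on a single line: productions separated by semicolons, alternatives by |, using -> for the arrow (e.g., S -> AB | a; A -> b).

Unit productions: S->V, W->S.
Unit pairs (A ⇒* B via units): (S,V), (W,S), (W,V).
S: inherits non-unit rules of {S, V} → SSW | VS | b | bW | hbS | hh.
V: inherits non-unit rules of {V} → SSW | hbS | hh.
W: inherits non-unit rules of {S, V, W} → SSW | VS | b | bW | h | hV | hbS | hh.

S -> b | VS | bW | hh | SSW | hbS; V -> hh | SSW | hbS; W -> b | h | VS | bW | hV | hh | SSW | hbS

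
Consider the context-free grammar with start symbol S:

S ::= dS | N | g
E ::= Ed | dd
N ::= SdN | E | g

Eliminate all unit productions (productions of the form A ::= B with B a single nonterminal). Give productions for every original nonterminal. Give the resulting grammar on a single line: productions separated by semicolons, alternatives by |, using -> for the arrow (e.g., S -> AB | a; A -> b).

Unit productions: N->E, S->N.
Unit pairs (A ⇒* B via units): (N,E), (S,E), (S,N).
S: inherits non-unit rules of {E, N, S} → Ed | SdN | dS | dd | g.
E: inherits non-unit rules of {E} → Ed | dd.
N: inherits non-unit rules of {E, N} → Ed | SdN | dd | g.

S -> g | Ed | dS | dd | SdN; E -> Ed | dd; N -> g | Ed | dd | SdN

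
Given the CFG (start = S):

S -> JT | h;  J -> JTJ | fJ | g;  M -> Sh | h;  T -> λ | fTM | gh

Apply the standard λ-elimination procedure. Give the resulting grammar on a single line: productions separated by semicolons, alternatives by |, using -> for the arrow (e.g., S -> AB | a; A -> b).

S -> J | h | JT; J -> g | JJ | fJ | JTJ; M -> h | Sh; T -> fM | gh | fTM

Nullable set: {T}.
S -> JT: T nullable, giving J | JT.
J -> JTJ: T nullable, giving JJ | JTJ.
Drop T -> λ.
T -> fTM: T nullable, giving fM | fTM.
Unchanged (no nullable symbols): S -> h; J -> fJ; J -> g; M -> Sh; M -> h; T -> gh.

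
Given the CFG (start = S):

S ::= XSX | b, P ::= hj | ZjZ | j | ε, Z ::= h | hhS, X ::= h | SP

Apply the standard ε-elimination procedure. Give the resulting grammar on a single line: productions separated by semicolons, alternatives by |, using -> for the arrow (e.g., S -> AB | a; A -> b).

S -> b | XSX; P -> j | hj | ZjZ; X -> S | h | SP; Z -> h | hhS

Nullable set: {P}.
Drop P -> ε.
X -> SP: P nullable, giving S | SP.
Unchanged (no nullable symbols): S -> XSX; S -> b; P -> ZjZ; P -> hj; P -> j; X -> h; Z -> h; Z -> hhS.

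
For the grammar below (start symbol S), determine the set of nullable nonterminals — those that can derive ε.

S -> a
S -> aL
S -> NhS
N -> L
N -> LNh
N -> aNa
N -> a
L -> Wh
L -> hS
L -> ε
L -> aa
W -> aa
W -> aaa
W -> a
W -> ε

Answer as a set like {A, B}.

Directly nullable (have an ε-rule): {L, W}.
N is nullable via N -> L (every symbol on the right is already known nullable).
Not nullable: S — each has a terminal in every rule's right-hand side or depends on a non-nullable symbol.

{L, N, W}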